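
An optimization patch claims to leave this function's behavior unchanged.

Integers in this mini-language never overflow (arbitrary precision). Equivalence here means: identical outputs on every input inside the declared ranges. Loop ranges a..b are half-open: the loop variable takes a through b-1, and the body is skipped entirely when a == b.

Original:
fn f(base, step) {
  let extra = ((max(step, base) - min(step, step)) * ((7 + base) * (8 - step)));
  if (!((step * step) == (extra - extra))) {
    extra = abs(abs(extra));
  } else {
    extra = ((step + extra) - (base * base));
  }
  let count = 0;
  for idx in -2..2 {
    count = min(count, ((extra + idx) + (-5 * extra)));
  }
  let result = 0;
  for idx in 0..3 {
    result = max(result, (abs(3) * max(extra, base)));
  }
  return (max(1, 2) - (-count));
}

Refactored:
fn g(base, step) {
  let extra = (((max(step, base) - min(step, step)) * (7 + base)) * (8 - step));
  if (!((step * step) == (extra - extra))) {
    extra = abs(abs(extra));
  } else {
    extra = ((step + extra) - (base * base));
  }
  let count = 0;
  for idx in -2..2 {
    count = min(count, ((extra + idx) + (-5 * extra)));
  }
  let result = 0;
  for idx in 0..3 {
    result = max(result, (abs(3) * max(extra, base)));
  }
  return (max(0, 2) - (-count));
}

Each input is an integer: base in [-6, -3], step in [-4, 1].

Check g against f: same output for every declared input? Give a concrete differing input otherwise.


Equivalent. Although `1` became `0`, no input in the stated domain can expose it.
Across all 24 domain points the two functions coincide.
One worked example (base=-3, step=0) — f: extra=0, then (!((step * step) == (extra - extra))) is false, then extra=-9, then count=0, then (idx=-2), then count=0, then (idx=-1), then count=0, then (idx=0), then count=0, then (idx=1), then count=0, then result=0, then (idx=0), then result=0, then (idx=1), then result=0, then (idx=2), then result=0, then returns 2; g: extra=0, then (!((step * step) == (extra - extra))) is false, then extra=-9, then count=0, then (idx=-2), then count=0, then (idx=-1), then count=0, then (idx=0), then count=0, then (idx=1), then count=0, then result=0, then (idx=0), then result=0, then (idx=1), then result=0, then (idx=2), then result=0, then returns 2; agreement on 2.
verdict: equivalent


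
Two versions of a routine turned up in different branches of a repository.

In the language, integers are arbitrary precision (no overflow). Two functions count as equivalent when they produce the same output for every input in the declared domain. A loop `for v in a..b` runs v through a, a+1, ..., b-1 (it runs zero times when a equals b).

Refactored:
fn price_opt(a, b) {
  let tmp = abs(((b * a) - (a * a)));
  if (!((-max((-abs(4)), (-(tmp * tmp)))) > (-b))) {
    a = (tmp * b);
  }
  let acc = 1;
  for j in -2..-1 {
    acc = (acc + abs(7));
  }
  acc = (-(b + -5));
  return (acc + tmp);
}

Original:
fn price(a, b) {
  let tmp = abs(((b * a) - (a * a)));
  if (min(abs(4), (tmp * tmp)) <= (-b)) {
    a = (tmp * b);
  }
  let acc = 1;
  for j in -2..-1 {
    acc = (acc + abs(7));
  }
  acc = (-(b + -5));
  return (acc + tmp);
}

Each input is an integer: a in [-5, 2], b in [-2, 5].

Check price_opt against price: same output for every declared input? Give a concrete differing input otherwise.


This is a faithful refactor — min/max/abs usage differs; and comparison usage differs; and boolean connective usage differs, but the computed results match everywhere.
Spot check at a=-1, b=0 — price: tmp=1, then (min(abs(4), (tmp * tmp)) <= (-b)) is false, then acc=1, then (j=-2), then acc=8, then acc=5, then returns 6. price_opt: tmp=1, then (!((-max((-abs(4)), (-(tmp * tmp)))) > (-b))) is false, then acc=1, then (j=-2), then acc=8, then acc=5, then returns 6. Both give 6.
Checked all 64 inputs in the declared domain: the outputs agree on every one.
verdict: equivalent


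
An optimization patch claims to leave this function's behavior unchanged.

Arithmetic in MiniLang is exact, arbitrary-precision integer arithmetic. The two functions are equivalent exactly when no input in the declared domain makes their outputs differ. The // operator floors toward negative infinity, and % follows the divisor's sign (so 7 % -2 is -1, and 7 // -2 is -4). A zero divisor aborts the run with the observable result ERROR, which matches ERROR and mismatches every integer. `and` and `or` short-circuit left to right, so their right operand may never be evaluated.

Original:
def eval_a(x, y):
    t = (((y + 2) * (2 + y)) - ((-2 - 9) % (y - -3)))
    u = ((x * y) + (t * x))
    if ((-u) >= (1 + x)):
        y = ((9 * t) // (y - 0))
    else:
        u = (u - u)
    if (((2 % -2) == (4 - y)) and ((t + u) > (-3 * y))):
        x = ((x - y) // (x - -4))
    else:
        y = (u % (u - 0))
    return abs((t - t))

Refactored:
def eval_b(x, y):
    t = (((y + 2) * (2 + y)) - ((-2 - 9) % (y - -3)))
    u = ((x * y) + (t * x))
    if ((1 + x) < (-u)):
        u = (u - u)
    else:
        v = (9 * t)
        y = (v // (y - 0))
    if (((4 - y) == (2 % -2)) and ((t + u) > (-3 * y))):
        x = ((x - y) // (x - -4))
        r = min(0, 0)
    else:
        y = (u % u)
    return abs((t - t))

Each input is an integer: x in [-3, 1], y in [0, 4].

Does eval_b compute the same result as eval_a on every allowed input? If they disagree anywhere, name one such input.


There is a counterexample at x=-3, y=1: 0 on one side, ERROR on the other.
eval_a: t=8, then u=-27, then ((-u) >= (1 + x)) is true, then y=72, then (((2 % -2) == (4 - y)) and ((t + u) > (-3 * y))) is false, then y=0, then returns 0
eval_b: t=8, then u=-27, then ((1 + x) < (-u)) is true, then u=0, then (((4 - y) == (2 % -2)) and ((t + u) > (-3 * y))) is false, then a zero divisor aborts: ERROR
verdict: not equivalent; witness: x=-3, y=1


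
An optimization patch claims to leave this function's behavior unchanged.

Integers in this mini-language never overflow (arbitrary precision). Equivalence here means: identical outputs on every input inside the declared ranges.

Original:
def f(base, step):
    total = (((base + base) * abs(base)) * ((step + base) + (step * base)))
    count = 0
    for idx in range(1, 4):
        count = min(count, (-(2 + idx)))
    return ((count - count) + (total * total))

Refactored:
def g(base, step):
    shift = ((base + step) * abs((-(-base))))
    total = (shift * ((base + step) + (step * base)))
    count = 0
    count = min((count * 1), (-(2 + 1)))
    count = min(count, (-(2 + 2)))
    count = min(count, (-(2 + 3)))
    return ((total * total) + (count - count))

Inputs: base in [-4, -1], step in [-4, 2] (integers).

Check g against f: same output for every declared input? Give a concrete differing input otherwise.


Run the pair on base=-4, step=-3.
f: total = -160; count = 0; [idx=1]; count = -3; [idx=2]; count = -4; [idx=3]; count = -5; return 25600
g: shift = -28; total = -140; count = 0; count = -3; count = -4; count = -5; return 19600
25600 and 19600 differ, so these are not the same function on this domain.
verdict: not equivalent; witness: base=-4, step=-3


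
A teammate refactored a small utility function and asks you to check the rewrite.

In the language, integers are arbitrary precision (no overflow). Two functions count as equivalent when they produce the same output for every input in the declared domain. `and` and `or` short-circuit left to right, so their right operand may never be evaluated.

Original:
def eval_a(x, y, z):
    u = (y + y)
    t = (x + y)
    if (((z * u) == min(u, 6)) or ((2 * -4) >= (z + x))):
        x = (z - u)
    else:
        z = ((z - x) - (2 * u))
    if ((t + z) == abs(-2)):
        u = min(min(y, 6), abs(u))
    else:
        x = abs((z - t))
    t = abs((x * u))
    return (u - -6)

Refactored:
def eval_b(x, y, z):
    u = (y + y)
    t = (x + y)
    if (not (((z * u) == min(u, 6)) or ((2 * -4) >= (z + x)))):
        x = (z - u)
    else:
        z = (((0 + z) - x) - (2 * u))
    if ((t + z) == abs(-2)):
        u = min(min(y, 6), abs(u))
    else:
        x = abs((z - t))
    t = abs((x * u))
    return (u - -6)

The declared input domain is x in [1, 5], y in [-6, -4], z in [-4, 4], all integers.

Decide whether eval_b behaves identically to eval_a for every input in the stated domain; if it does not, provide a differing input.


The rewrite breaks on x=2, y=-4, z=4, where the results are -2 and 2.
eval_a: u=-8, then t=-2, then (((z * u) == min(u, 6)) or ((2 * -4) >= (z + x))) is false, then z=18, then ((t + z) == abs(-2)) is false, then x=20, then t=160, then returns -2
eval_b: u=-8, then t=-2, then (not (((z * u) == min(u, 6)) or ((2 * -4) >= (z + x)))) is true, then x=12, then ((t + z) == abs(-2)) is true, then u=-4, then t=48, then returns 2
verdict: not equivalent; witness: x=2, y=-4, z=4


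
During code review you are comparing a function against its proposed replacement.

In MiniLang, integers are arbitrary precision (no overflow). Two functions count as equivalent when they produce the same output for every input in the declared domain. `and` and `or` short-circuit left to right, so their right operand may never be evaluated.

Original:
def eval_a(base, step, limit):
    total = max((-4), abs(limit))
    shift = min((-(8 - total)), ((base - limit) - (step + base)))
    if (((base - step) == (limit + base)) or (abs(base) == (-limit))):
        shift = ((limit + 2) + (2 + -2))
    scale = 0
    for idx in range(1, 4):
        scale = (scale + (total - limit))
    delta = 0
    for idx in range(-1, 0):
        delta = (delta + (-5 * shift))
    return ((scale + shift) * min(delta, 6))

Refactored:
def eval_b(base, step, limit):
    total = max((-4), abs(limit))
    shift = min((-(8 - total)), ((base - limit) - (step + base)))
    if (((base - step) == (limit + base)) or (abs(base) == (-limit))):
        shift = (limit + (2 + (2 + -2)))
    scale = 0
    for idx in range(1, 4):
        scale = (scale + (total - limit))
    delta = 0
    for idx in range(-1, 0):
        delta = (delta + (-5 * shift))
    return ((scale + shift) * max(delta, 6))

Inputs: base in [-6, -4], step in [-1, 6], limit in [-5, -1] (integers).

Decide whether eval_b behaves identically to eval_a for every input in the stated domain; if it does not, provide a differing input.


There is a counterexample at base=-6, step=-1, limit=-5: 162 on one side, 405 on the other.
eval_a: total becomes 5; next shift becomes -3; next (((base - step) == (limit + base)) or (abs(base) == (-limit))) evaluates to false; next scale becomes 0; next at idx=1:; next scale becomes 10; next at idx=2:; next scale becomes 20; next at idx=3:; next scale becomes 30; next delta becomes 0; next at idx=-1:; next delta becomes 15; next final value 162
eval_b: total becomes 5; next shift becomes -3; next (((base - step) == (limit + base)) or (abs(base) == (-limit))) evaluates to false; next scale becomes 0; next at idx=1:; next scale becomes 10; next at idx=2:; next scale becomes 20; next at idx=3:; next scale becomes 30; next delta becomes 0; next at idx=-1:; next delta becomes 15; next final value 405
verdict: not equivalent; witness: base=-6, step=-1, limit=-5


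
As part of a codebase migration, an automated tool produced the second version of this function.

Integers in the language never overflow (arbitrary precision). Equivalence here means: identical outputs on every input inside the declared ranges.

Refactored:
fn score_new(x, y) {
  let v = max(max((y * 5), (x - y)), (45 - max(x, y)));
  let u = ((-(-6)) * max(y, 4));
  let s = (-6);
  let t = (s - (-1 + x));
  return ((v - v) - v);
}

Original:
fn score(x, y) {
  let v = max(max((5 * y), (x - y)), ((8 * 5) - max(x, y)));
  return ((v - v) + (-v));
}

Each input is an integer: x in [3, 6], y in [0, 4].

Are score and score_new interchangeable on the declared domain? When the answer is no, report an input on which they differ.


Take x=3, y=0.
score: v=37, then returns -37
score_new: v=42, then u=24, then s=-6, then t=-8, then returns -42
-37 and -42 differ, so these are not the same function on this domain.
verdict: not equivalent; witness: x=3, y=0


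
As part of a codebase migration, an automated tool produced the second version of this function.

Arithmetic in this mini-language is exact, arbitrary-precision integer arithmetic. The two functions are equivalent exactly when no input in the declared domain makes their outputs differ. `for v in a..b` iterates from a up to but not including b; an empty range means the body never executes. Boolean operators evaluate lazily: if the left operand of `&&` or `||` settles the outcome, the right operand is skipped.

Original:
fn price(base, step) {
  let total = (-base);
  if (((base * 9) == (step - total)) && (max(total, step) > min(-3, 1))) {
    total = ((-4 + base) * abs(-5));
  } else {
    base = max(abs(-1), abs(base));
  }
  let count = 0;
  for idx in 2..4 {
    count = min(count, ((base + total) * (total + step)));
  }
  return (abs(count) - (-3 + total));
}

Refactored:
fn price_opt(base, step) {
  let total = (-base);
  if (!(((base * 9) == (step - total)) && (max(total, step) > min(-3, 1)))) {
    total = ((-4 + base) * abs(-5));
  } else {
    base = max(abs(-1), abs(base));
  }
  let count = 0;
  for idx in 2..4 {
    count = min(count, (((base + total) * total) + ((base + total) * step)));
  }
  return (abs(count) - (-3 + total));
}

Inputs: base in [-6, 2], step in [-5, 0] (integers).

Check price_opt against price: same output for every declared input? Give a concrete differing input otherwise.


Try base=-6, step=-5.
price: total := 6 | (((base * 9) == (step - total)) && (max(total, step) > min(-3, 1))): false | base := 6 | count := 0 | iter idx=2: | count := 0 | iter idx=3: | count := 0 | result -3
price_opt: total := 6 | (!(((base * 9) == (step - total)) && (max(total, step) > min(-3, 1)))): true | total := -50 | count := 0 | iter idx=2: | count := 0 | iter idx=3: | count := 0 | result 53
-3 and 53 differ, so these are not the same function on this domain.
verdict: not equivalent; witness: base=-6, step=-5


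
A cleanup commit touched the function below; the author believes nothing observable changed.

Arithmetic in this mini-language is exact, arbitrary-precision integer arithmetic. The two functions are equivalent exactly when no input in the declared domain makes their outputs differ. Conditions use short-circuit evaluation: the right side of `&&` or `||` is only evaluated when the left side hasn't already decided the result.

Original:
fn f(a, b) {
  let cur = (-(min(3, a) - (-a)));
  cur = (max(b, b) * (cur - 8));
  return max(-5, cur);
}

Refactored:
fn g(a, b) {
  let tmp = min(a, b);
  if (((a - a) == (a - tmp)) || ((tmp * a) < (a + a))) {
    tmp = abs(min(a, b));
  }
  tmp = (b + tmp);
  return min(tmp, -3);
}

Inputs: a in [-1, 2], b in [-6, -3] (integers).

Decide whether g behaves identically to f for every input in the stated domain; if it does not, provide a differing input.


These are not equivalent — on a=-1, b=-6 the outputs split (36 vs -12).
f: cur becomes 2; next cur becomes 36; next final value 36
g: tmp becomes -6; next (((a - a) == (a - tmp)) || ((tmp * a) < (a + a))) evaluates to false; next tmp becomes -12; next final value -12
verdict: not equivalent; witness: a=-1, b=-6


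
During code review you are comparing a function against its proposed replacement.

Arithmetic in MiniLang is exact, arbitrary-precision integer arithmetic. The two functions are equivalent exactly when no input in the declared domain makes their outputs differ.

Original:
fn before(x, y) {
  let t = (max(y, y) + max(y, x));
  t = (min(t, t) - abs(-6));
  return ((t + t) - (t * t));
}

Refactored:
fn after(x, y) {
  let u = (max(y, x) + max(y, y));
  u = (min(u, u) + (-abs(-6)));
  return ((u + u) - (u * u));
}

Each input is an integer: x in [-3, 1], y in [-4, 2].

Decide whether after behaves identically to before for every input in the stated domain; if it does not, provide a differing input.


The two are interchangeable: local variable names differ; and arithmetic usage differs, and every declared input agrees.
Spot check at x=0, y=-2 — before: t := -2 | t := -8 | result -80. after: u := -2 | u := -8 | result -80. Both give -80.
Sweeping the whole domain (35 inputs) finds no disagreement.
verdict: equivalent


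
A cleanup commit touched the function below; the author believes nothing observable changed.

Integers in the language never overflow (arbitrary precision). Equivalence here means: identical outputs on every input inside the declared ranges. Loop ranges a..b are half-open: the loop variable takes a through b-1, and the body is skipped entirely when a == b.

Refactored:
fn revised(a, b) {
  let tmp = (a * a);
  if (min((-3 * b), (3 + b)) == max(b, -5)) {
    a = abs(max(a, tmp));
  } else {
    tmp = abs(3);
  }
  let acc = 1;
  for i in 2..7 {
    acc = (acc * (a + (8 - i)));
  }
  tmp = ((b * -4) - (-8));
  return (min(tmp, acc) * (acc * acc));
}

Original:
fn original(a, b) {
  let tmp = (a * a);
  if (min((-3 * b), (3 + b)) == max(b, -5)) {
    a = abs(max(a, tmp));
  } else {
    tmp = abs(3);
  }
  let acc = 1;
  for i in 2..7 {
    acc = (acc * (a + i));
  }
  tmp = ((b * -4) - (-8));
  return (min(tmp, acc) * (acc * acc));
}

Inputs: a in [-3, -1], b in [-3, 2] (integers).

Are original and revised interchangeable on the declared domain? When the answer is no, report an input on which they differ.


Behavior is preserved: although arithmetic usage differs, plus constant usage differs, the outputs never diverge.
Spot check at a=-1, b=-3 — original: tmp := 1 | (min((-3 * b), (3 + b)) == max(b, -5)): false | tmp := 3 | acc := 1 | iter i=2: | acc := 1 | iter i=3: | acc := 2 | iter i=4: | acc := 6 | iter i=5: | acc := 24 | iter i=6: | acc := 120 | tmp := 20 | result 288000. revised: tmp := 1 | (min((-3 * b), (3 + b)) == max(b, -5)): false | tmp := 3 | acc := 1 | iter i=2: | acc := 5 | iter i=3: | acc := 20 | iter i=4: | acc := 60 | iter i=5: | acc := 120 | iter i=6: | acc := 120 | tmp := 20 | result 288000. Both give 288000.
Every one of the 18 inputs gives matching results.
verdict: equivalent


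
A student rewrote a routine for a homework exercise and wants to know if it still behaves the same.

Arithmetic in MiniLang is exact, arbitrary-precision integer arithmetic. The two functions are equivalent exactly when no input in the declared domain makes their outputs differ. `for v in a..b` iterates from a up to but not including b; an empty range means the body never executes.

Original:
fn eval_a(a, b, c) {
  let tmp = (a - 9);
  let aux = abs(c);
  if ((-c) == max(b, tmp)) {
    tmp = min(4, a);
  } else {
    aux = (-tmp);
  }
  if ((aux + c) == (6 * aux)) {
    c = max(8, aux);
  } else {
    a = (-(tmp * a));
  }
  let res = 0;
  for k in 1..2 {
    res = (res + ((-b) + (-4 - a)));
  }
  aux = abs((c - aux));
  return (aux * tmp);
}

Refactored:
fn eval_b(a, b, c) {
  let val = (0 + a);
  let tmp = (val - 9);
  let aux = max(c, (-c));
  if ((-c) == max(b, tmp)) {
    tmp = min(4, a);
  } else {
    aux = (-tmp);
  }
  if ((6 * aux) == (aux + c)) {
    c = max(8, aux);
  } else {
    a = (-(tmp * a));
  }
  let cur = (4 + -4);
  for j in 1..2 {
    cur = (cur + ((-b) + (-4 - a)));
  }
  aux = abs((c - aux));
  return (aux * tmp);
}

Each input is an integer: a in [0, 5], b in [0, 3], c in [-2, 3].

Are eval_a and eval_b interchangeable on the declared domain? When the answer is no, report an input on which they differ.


Equivalent — the differences include min/max/abs usage differs, and statement counts differ, and local variable names differ, and constant usage differs, and arithmetic usage differs, yet no declared input distinguishes the two.
Spot check at a=3, b=0, c=-2 — eval_a: tmp := -6 | aux := 2 | ((-c) == max(b, tmp)): false | aux := 6 | ((aux + c) == (6 * aux)): false | a := 18 | res := 0 | iter k=1: | res := -22 | aux := 8 | result -48. eval_b: val := 3 | tmp := -6 | aux := 2 | ((-c) == max(b, tmp)): false | aux := 6 | ((6 * aux) == (aux + c)): false | a := 18 | cur := 0 | iter j=1: | cur := -22 | aux := 8 | result -48. Both give -48.
An exhaustive pass over the 144 declared inputs shows identical outputs.
verdict: equivalent


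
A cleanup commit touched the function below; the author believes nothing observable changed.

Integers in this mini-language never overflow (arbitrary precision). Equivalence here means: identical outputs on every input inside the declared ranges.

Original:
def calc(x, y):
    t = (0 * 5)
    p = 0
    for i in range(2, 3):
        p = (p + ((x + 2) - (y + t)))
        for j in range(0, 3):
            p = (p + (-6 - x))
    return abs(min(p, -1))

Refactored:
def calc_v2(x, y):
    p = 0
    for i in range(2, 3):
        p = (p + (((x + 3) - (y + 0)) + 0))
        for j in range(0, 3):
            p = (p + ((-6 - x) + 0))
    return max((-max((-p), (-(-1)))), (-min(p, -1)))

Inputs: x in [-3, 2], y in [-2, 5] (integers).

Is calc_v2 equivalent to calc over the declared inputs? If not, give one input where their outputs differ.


On input x=-3, y=-2, calc returns 8 while calc_v2 returns 7.
verdict: not equivalent; witness: x=-3, y=-2


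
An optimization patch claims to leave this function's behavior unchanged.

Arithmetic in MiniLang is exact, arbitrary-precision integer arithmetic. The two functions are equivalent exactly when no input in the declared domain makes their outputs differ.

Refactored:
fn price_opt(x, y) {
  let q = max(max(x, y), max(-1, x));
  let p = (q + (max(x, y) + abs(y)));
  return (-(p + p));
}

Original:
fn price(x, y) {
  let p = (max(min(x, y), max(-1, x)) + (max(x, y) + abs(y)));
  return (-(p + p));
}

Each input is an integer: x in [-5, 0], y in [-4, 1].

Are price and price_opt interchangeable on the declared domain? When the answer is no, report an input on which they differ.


Try x=-5, y=0.
price: p := -1 | result 2
price_opt: q := 0 | p := 0 | result 0
2 != 0, so the rewrite changes behavior.
verdict: not equivalent; witness: x=-5, y=0


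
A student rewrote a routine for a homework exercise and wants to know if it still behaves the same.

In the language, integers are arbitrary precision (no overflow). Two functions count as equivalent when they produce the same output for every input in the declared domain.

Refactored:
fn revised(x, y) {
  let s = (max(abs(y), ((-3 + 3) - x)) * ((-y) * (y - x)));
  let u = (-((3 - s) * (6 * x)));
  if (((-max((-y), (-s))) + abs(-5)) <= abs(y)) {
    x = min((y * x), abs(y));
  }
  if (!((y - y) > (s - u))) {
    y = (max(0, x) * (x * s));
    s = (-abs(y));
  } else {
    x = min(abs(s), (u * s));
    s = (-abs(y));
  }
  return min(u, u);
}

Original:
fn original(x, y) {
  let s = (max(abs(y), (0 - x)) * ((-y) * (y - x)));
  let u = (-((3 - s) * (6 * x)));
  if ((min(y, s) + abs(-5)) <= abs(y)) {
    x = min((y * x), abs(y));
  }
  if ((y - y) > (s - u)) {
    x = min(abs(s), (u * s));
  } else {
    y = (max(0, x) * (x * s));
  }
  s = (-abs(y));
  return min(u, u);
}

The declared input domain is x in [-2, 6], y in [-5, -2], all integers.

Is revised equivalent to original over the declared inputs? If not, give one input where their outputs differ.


Although constant usage differs; also boolean connective usage differs; also arithmetic usage differs; also statement counts differ; also min/max/abs usage differs, 36/36 inputs agree.
verdict: equivalent


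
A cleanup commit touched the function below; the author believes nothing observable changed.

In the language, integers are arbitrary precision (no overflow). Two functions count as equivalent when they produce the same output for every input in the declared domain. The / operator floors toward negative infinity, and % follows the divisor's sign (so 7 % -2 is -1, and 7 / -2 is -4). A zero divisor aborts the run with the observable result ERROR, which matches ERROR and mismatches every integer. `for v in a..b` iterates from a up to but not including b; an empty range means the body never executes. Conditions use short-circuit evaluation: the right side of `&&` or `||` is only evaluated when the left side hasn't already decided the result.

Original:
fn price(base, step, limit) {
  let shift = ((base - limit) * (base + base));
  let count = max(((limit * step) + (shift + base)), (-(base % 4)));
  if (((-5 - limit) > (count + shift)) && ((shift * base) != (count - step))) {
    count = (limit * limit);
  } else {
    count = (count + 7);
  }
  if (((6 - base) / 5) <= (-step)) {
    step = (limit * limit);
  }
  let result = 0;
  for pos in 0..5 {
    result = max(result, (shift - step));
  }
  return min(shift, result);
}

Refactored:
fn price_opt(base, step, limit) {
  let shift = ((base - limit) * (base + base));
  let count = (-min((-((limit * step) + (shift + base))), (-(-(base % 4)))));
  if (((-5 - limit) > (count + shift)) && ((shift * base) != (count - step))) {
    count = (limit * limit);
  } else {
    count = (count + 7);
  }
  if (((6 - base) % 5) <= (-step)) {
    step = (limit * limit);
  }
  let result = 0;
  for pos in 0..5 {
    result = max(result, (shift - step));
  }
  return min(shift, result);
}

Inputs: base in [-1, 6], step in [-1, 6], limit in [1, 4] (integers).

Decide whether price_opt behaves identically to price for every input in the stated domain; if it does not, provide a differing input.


These are not equivalent — on base=-1, step=-1, limit=1 the outputs split (3 vs 4).
price: shift := 4 | count := 2 | (((-5 - limit) > (count + shift)) && ((shift * base) != (count - step))): false | count := 9 | (((6 - base) / 5) <= (-step)): true | step := 1 | result := 0 | iter pos=0: | result := 3 | iter pos=1: | result := 3 | iter pos=2: | result := 3 | iter pos=3: | result := 3 | iter pos=4: | result := 3 | result 3
price_opt: shift := 4 | count := 2 | (((-5 - limit) > (count + shift)) && ((shift * base) != (count - step))): false | count := 9 | (((6 - base) % 5) <= (-step)): false | result := 0 | iter pos=0: | result := 5 | iter pos=1: | result := 5 | iter pos=2: | result := 5 | iter pos=3: | result := 5 | iter pos=4: | result := 5 | result 4
verdict: not equivalent; witness: base=-1, step=-1, limit=1


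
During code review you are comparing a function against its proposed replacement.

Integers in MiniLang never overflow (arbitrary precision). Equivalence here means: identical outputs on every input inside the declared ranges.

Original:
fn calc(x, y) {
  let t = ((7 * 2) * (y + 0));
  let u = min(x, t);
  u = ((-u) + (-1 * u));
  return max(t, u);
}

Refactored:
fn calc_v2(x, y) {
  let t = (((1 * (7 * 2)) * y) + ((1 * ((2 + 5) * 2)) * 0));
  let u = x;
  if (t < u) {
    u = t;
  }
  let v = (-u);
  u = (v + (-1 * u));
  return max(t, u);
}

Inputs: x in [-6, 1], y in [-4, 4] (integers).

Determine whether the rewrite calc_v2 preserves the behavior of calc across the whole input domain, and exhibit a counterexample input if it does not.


The two are interchangeable: local variable names differ, comparison usage differs, arithmetic usage differs, branching structure differs, constant usage differs, statement counts differ, min/max/abs usage differs, and every declared input agrees.
As a probe, take x=-4, y=-2: calc runs t := -28 | u := -28 | u := 56 | result 56; calc_v2 runs t := -28 | u := -4 | (t < u): true | u := -28 | v := 28 | u := 56 | result 56; both end at 56.
Sweeping the whole domain (72 inputs) finds no disagreement.
verdict: equivalent


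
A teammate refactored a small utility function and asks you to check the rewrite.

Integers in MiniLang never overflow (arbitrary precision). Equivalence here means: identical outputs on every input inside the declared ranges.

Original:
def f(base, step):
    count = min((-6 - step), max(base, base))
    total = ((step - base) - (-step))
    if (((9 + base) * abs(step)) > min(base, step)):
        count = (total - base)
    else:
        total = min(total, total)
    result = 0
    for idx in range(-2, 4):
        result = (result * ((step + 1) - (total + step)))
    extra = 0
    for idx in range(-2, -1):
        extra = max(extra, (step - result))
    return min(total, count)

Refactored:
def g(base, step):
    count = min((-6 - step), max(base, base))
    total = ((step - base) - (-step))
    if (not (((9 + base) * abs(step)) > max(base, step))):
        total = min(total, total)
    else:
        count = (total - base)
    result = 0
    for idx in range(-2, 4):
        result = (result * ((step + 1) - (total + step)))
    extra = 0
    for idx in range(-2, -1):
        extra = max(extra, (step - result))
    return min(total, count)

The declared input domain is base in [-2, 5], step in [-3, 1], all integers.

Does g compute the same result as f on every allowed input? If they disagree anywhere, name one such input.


Take base=-2, step=0.
f: count becomes -6; next total becomes 2; next (((9 + base) * abs(step)) > min(base, step)) evaluates to true; next count becomes 4; next result becomes 0; next at idx=-2:; next result becomes 0; next at idx=-1:; next result becomes 0; next at idx=0:; next result becomes 0; next at idx=1:; next result becomes 0; next at idx=2:; next result becomes 0; next at idx=3:; next result becomes 0; next extra becomes 0; next at idx=-2:; next extra becomes 0; next final value 2
g: count becomes -6; next total becomes 2; next (not (((9 + base) * abs(step)) > max(base, step))) evaluates to true; next total becomes 2; next result becomes 0; next at idx=-2:; next result becomes 0; next at idx=-1:; next result becomes 0; next at idx=0:; next result becomes 0; next at idx=1:; next result becomes 0; next at idx=2:; next result becomes 0; next at idx=3:; next result becomes 0; next extra becomes 0; next at idx=-2:; next extra becomes 0; next final value -6
2 != -6, so the rewrite changes behavior.
verdict: not equivalent; witness: base=-2, step=0


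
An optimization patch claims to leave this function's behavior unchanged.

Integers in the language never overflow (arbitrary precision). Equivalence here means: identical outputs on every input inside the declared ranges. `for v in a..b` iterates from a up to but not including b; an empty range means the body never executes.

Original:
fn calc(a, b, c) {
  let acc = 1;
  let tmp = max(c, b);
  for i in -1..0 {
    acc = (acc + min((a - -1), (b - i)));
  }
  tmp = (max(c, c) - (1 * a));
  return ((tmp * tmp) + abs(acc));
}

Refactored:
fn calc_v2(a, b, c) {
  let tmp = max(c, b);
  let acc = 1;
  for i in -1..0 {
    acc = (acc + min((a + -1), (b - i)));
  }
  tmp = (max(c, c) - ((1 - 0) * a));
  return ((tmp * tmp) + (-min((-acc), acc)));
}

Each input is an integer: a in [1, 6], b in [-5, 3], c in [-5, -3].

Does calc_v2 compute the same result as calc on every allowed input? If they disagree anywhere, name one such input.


Evaluate both at a=1, b=0, c=-5.
calc: acc=1, then tmp=0, then (i=-1), then acc=2, then tmp=-6, then returns 38
calc_v2: tmp=0, then acc=1, then (i=-1), then acc=1, then tmp=-6, then returns 37
38 against 37: the behavior changed.
verdict: not equivalent; witness: a=1, b=0, c=-5


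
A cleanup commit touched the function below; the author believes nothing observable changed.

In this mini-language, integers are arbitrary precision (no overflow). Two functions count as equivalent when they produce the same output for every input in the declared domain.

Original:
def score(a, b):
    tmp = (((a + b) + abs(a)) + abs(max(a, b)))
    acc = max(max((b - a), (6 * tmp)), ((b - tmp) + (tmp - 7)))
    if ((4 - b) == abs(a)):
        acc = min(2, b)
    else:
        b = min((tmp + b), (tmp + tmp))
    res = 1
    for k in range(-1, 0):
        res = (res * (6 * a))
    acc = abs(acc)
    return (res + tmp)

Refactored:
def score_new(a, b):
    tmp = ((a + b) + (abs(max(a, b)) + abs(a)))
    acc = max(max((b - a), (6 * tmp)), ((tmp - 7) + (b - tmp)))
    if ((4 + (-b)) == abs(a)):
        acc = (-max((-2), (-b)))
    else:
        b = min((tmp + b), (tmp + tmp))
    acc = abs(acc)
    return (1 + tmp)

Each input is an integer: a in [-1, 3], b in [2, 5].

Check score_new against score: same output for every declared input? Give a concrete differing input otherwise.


At a=-1, b=2: score gives -2, score_new gives 5.
verdict: not equivalent; witness: a=-1, b=2


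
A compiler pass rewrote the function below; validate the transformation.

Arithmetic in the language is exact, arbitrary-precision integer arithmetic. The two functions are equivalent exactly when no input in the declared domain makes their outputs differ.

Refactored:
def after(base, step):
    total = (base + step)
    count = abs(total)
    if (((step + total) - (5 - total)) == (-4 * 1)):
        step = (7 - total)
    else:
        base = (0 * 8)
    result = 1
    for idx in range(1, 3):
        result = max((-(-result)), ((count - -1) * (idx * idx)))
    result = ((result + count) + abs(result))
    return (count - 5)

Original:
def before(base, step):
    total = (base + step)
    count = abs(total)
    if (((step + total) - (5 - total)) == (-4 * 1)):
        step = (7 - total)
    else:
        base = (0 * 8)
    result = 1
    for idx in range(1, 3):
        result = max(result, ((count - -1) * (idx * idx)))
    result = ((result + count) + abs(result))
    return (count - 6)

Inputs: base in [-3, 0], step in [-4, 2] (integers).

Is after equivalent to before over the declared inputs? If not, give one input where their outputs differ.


Run the pair on base=-3, step=-4.
before: total=-7, then count=7, then (((step + total) - (5 - total)) == (-4 * 1)) is false, then base=0, then result=1, then (idx=1), then result=8, then (idx=2), then result=32, then result=71, then returns 1
after: total=-7, then count=7, then (((step + total) - (5 - total)) == (-4 * 1)) is false, then base=0, then result=1, then (idx=1), then result=8, then (idx=2), then result=32, then result=71, then returns 2
1 against 2: the behavior changed.
verdict: not equivalent; witness: base=-3, step=-4


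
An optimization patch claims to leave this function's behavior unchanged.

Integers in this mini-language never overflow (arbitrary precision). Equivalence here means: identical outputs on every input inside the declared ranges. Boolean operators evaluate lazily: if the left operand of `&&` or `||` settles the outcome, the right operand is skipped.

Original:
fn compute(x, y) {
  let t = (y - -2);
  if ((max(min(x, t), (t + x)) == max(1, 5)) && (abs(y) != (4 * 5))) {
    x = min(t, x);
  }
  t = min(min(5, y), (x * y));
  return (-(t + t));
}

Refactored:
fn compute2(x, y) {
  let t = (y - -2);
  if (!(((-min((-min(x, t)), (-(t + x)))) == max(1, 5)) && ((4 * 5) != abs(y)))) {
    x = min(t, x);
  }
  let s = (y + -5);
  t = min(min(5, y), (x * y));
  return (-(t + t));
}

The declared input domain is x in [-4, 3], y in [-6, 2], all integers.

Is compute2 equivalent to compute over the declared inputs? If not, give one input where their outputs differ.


These are not equivalent — on x=2, y=-6 the outputs split (24 vs 12).
compute: t becomes -4; next ((max(min(x, t), (t + x)) == max(1, 5)) && (abs(y) != (4 * 5))) evaluates to false; next t becomes -12; next final value 24
compute2: t becomes -4; next (!(((-min((-min(x, t)), (-(t + x)))) == max(1, 5)) && ((4 * 5) != abs(y)))) evaluates to true; next x becomes -4; next s becomes -11; next t becomes -6; next final value 12
verdict: not equivalent; witness: x=2, y=-6


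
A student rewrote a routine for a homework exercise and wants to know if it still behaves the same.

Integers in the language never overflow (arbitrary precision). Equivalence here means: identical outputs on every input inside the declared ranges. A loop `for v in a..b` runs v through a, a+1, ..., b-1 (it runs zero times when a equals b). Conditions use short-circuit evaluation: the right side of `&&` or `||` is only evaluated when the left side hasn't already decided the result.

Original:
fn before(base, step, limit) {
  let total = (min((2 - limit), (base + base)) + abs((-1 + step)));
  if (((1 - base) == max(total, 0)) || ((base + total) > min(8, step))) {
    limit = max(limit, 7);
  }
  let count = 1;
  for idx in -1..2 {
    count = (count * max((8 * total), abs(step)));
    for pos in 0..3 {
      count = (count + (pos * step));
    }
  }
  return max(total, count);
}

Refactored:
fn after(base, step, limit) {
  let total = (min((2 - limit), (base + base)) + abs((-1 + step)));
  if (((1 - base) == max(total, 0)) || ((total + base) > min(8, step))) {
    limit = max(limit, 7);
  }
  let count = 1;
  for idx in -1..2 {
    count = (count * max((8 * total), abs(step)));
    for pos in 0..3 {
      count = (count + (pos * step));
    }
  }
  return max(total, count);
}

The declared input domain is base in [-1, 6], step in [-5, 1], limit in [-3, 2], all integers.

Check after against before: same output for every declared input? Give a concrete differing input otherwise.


Comparing the listings, the differences include: same computation, different form.
One worked example (base=1, step=-4, limit=-2) — before: total becomes 7; next (((1 - base) == max(total, 0)) || ((base + total) > min(8, step))) evaluates to true; next limit becomes 7; next count becomes 1; next at idx=-1:; next count becomes 56; next at pos=0:; next count becomes 56; next at pos=1:; next count becomes 52; next at pos=2:; next count becomes 44; next at idx=0:; next count becomes 2464; next at pos=0:; next count becomes 2464; next at pos=1:; next count becomes 2460; next at pos=2:; next count becomes 2452; next at idx=1:; next count becomes 137312; next at pos=0:; next count becomes 137312; next at pos=1:; next count becomes 137308; next at pos=2:; next count becomes 137300; next final value 137300; after: total becomes 7; next (((1 - base) == max(total, 0)) || ((total + base) > min(8, step))) evaluates to true; next limit becomes 7; next count becomes 1; next at idx=-1:; next count becomes 56; next at pos=0:; next count becomes 56; next at pos=1:; next count becomes 52; next at pos=2:; next count becomes 44; next at idx=0:; next count becomes 2464; next at pos=0:; next count becomes 2464; next at pos=1:; next count becomes 2460; next at pos=2:; next count becomes 2452; next at idx=1:; next count becomes 137312; next at pos=0:; next count becomes 137312; next at pos=1:; next count becomes 137308; next at pos=2:; next count becomes 137300; next final value 137300; agreement on 137300.
Across all 336 domain points the two functions coincide.
verdict: equivalent


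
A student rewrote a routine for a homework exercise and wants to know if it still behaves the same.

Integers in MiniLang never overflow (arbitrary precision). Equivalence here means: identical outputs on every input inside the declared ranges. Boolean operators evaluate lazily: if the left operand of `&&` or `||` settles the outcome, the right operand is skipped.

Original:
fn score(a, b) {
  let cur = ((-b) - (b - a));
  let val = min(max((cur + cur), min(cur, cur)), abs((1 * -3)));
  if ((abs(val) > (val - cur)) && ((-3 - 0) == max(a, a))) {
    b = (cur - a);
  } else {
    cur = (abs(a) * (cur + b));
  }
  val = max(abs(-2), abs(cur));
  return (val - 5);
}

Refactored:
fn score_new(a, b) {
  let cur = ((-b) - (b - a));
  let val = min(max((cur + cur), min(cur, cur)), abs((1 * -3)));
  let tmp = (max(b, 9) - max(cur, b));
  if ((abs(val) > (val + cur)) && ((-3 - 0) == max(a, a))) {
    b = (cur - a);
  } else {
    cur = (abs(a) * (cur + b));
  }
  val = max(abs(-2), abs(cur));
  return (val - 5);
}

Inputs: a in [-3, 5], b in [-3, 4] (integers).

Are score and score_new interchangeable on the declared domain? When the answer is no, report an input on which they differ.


There is a counterexample at a=-3, b=-3: -2 on one side, -3 on the other.
score: cur = 3; val = 3; ((abs(val) > (val - cur)) && ((-3 - 0) == max(a, a))) -> true; b = 6; val = 3; return -2
score_new: cur = 3; val = 3; tmp = 6; ((abs(val) > (val + cur)) && ((-3 - 0) == max(a, a))) -> false; cur = 0; val = 2; return -3
verdict: not equivalent; witness: a=-3, b=-3


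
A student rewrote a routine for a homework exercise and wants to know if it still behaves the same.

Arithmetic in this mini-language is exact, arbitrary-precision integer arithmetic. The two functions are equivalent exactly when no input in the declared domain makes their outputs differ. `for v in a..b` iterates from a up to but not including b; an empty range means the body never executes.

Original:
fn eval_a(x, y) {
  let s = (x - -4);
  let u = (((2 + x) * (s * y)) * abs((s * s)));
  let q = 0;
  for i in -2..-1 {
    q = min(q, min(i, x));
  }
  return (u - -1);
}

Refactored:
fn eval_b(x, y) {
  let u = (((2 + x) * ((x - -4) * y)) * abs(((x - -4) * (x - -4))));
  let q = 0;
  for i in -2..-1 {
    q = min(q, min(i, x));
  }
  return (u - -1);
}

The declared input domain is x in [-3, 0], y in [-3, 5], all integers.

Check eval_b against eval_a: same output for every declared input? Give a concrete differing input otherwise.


Changes here: constant usage differs, plus arithmetic usage differs, plus statement counts differ, plus local variable names differ; the full 36-point sweep finds no disagreement.
verdict: equivalent
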